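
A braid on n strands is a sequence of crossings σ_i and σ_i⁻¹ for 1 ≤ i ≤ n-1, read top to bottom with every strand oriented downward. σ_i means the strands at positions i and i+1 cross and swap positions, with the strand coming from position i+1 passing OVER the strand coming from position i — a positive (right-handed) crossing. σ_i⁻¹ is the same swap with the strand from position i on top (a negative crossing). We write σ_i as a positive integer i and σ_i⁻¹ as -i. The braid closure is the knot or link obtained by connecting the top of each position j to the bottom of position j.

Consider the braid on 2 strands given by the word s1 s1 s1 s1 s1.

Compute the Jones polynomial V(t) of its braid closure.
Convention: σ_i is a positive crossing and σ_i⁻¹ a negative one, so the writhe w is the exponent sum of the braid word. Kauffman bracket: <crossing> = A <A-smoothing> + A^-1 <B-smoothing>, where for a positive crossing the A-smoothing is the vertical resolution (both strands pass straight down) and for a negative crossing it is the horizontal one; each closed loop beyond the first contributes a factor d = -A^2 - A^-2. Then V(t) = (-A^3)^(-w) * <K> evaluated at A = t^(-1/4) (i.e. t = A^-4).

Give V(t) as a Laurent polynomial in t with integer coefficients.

Braid: s1 s1 s1 s1 s1 on 2 strands, 5 crossings.
Writhe w = (#positive) - (#negative) = 5 - 0 = 5.
Computing the Kauffman bracket via state sum. There are 2^5 = 32 states.
For each crossing: s=0 is the vertical smoothing, s=1 horizontal. Crossing k contributes A^(sign_k * (1 - 2*s_k)); loop factor d = -A^2 - A^-2.
  state 00000: A-exp=+5, loops=2, term = A^5 * d^1
  state 00001: A-exp=+3, loops=1, term = A^3 * d^0
  state 00010: A-exp=+3, loops=1, term = A^3 * d^0
  state 00011: A-exp=+1, loops=2, term = A^1 * d^1
  state 00100: A-exp=+3, loops=1, term = A^3 * d^0
  state 00101: A-exp=+1, loops=2, term = A^1 * d^1
  state 00110: A-exp=+1, loops=2, term = A^1 * d^1
  state 00111: A-exp=-1, loops=3, term = A^-1 * d^2
  state 01000: A-exp=+3, loops=1, term = A^3 * d^0
  state 01001: A-exp=+1, loops=2, term = A^1 * d^1
  state 01010: A-exp=+1, loops=2, term = A^1 * d^1
  state 01011: A-exp=-1, loops=3, term = A^-1 * d^2
  state 01100: A-exp=+1, loops=2, term = A^1 * d^1
  state 01101: A-exp=-1, loops=3, term = A^-1 * d^2
  state 01110: A-exp=-1, loops=3, term = A^-1 * d^2
  state 01111: A-exp=-3, loops=4, term = A^-3 * d^3
  state 10000: A-exp=+3, loops=1, term = A^3 * d^0
  state 10001: A-exp=+1, loops=2, term = A^1 * d^1
  state 10010: A-exp=+1, loops=2, term = A^1 * d^1
  state 10011: A-exp=-1, loops=3, term = A^-1 * d^2
  state 10100: A-exp=+1, loops=2, term = A^1 * d^1
  state 10101: A-exp=-1, loops=3, term = A^-1 * d^2
  state 10110: A-exp=-1, loops=3, term = A^-1 * d^2
  state 10111: A-exp=-3, loops=4, term = A^-3 * d^3
  state 11000: A-exp=+1, loops=2, term = A^1 * d^1
  state 11001: A-exp=-1, loops=3, term = A^-1 * d^2
  state 11010: A-exp=-1, loops=3, term = A^-1 * d^2
  state 11011: A-exp=-3, loops=4, term = A^-3 * d^3
  state 11100: A-exp=-1, loops=3, term = A^-1 * d^2
  state 11101: A-exp=-3, loops=4, term = A^-3 * d^3
  state 11110: A-exp=-3, loops=4, term = A^-3 * d^3
  state 11111: A-exp=-5, loops=5, term = A^-5 * d^4
Collect the terms by A-exponent (count of states per loop number):
Powers of d = -A^2 - A^-2: d^2 = A^4 + 2 + A^-4; d^3 = -A^6 - 3*A^2 - 3*A^-2 - A^-6; d^4 = A^8 + 4*A^4 + 6 + 4*A^-4 + A^-8.
  A^5 * (d) = -A^7 - A^3
  A^3 * (5) = 5*A^3
  A^1 * (10*d) = -10*A^3 - 10*A^-1
  A^-1 * (10*d^2) = 10*A^3 + 20*A^-1 + 10*A^-5
  A^-3 * (5*d^3) = -5*A^3 - 15*A^-1 - 15*A^-5 - 5*A^-9
  A^-5 * (d^4) = A^3 + 4*A^-1 + 6*A^-5 + 4*A^-9 + A^-13
Summing the groups: <K> = -A^7 - A^-1 + A^-5 - A^-9 + A^-13
Normalise by the writhe: (-A^3)^(-w) = (-A^3)^(-5) = -A^-15, so f(A) = -A^-15 * <K> = A^-8 + A^-16 - A^-20 + A^-24 - A^-28.
Substitute A = t^(-1/4), i.e. A^e → t^(-e/4): V(t) = -t^7 + t^6 - t^5 + t^4 + t^2

Answer: -t^7 + t^6 - t^5 + t^4 + t^2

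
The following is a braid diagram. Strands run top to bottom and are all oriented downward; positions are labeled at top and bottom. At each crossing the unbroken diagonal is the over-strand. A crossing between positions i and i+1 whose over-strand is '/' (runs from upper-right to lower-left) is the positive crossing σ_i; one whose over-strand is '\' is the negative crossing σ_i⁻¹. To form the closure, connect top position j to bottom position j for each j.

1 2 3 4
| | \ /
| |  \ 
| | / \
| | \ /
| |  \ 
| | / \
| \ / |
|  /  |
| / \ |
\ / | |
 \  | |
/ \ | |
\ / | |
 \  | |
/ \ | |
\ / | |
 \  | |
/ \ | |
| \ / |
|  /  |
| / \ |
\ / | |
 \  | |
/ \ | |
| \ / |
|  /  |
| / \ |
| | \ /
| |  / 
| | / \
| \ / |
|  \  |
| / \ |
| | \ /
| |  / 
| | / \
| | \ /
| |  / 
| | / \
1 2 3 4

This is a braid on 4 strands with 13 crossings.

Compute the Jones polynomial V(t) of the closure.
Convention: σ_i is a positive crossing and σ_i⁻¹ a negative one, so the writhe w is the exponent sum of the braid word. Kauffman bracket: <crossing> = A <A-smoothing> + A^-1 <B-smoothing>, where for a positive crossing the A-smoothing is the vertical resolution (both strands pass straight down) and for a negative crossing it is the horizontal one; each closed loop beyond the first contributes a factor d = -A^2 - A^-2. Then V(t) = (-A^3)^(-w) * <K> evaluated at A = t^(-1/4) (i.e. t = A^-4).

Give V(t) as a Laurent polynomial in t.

Reading the diagram top to bottom ('/'-over between positions i,i+1 = s_i, '\'-over = s_i^-1): braid word = s3^-1 s3^-1 s2 s1^-1 s1^-1 s1^-1 s2 s1^-1 s2 s3 s2^-1 s3 s3.
The presented braid s3^-1 s3^-1 s2 s1^-1 s1^-1 s1^-1 s2 s1^-1 s2 s3 s2^-1 s3 s3 on 4 strands reduces by inverse Markov moves (closure unchanged at each step):
  Deconjugate: the word is γ·β·γ⁻¹ with γ = s3^-1 (prefix) and γ⁻¹ = s3 (suffix); strip both.
  Deconjugate: the word is γ·β·γ⁻¹ with γ = s3^-1 s2 (prefix) and γ⁻¹ = s2^-1 s3 (suffix); strip both.
  Destabilize: the word has the form β·s3 where s3 occurs only as the final letter (β ∈ B_3); drop it and the last strand → 3 strands.
Reduced to β = s1^-1 s1^-1 s1^-1 s2 s1^-1 s2 on 3 strands, 6 crossings.
Compute on β:
Braid: s1^-1 s1^-1 s1^-1 s2 s1^-1 s2 on 3 strands, 6 crossings.
Writhe w = (#positive) - (#negative) = 2 - 4 = -2.
Computing the Kauffman bracket via state sum. There are 2^6 = 64 states.
Smooth each crossing (0=||, 1=⌣⌢); contribution A^(Σ sign_k(1-2s_k)) * d^(L-1).
Tabulate the states by total A-exponent and number of loops L (A-exp: L × count):
  A^6: L=5 ×1
  A^4: L=4 ×6
  A^2: L=3 ×15
  A^0: L=2 ×19, L=4 ×1
  A^-2: L=1 ×11, L=3 ×4
  A^-4: L=2 ×6
  A^-6: L=3 ×1
Each group contributes A^e * Σ count * d^(L-1):
Powers of d = -A^2 - A^-2: d^2 = A^4 + 2 + A^-4; d^3 = -A^6 - 3*A^2 - 3*A^-2 - A^-6; d^4 = A^8 + 4*A^4 + 6 + 4*A^-4 + A^-8.
  A^6 * (d^4) = A^14 + 4*A^10 + 6*A^6 + 4*A^2 + A^-2
  A^4 * (6*d^3) = -6*A^10 - 18*A^6 - 18*A^2 - 6*A^-2
  A^2 * (15*d^2) = 15*A^6 + 30*A^2 + 15*A^-2
  A^0 * (19*d + d^3) = -A^6 - 22*A^2 - 22*A^-2 - A^-6
  A^-2 * (11 + 4*d^2) = 4*A^2 + 19*A^-2 + 4*A^-6
  A^-4 * (6*d) = -6*A^-2 - 6*A^-6
  A^-6 * (d^2) = A^-2 + 2*A^-6 + A^-10
Summing the groups: <K> = A^14 - 2*A^10 + 2*A^6 - 2*A^2 + 2*A^-2 - A^-6 + A^-10
Normalise by the writhe: (-A^3)^(-w) = (-A^3)^(2) = A^6, so f(A) = A^6 * <K> = A^20 - 2*A^16 + 2*A^12 - 2*A^8 + 2*A^4 - 1 + A^-4.
Substitute A = t^(-1/4), i.e. A^e → t^(-e/4): V(t) = t - 1 + 2*t^-1 - 2*t^-2 + 2*t^-3 - 2*t^-4 + t^-5

Answer: t - 1 + 2*t^-1 - 2*t^-2 + 2*t^-3 - 2*t^-4 + t^-5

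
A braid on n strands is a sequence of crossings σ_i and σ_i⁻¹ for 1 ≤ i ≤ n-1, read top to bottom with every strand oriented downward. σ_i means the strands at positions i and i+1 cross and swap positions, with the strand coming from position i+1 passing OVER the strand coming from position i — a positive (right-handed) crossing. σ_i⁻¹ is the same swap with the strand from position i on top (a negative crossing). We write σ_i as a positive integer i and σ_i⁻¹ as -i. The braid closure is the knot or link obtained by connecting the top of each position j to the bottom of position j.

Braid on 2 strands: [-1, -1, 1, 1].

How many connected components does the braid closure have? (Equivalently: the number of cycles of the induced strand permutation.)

2

Derivation:
Track the strand permutation on 2 strands, starting from identity.
  step 1: s1^-1 swaps positions 1,2 -> [2 1]
  step 2: s1^-1 swaps positions 1,2 -> [1 2]
  step 3: s1 swaps positions 1,2 -> [2 1]
  step 4: s1 swaps positions 1,2 -> [1 2]
Final permutation (position -> original strand): [1 2]
Closure components = cycle count of this permutation = 2.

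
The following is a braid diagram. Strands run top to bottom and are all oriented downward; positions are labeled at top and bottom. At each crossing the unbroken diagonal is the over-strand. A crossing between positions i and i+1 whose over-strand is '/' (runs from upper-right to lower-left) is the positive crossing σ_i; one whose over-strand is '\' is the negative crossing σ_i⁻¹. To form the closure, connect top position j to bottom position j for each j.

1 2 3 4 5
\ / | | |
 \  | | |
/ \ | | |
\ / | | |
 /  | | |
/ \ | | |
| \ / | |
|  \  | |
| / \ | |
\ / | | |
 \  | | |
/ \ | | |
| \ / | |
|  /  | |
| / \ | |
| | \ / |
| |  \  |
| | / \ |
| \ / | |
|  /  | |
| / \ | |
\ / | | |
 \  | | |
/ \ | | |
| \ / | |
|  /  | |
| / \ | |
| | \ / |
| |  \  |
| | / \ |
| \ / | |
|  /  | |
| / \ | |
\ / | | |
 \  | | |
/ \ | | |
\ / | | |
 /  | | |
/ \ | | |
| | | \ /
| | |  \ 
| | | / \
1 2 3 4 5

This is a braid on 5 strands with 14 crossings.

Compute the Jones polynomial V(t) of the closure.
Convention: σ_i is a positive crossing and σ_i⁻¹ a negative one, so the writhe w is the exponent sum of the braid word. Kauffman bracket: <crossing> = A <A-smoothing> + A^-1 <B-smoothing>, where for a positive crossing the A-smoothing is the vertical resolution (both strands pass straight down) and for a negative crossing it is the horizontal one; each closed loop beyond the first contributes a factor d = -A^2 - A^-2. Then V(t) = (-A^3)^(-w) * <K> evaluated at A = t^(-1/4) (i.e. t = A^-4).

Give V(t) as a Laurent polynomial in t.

-t^3 + 3*t^2 - 3*t + 4 - 4*t^-1 + 3*t^-2 - 2*t^-3 + t^-4

Derivation:
Reading the diagram top to bottom ('/'-over between positions i,i+1 = s_i, '\'-over = s_i^-1): braid word = s1^-1 s1 s2^-1 s1^-1 s2 s3^-1 s2 s1^-1 s2 s3^-1 s2 s1^-1 s1 s4^-1.
The presented braid s1^-1 s1 s2^-1 s1^-1 s2 s3^-1 s2 s1^-1 s2 s3^-1 s2 s1^-1 s1 s4^-1 on 5 strands reduces by inverse Markov moves (closure unchanged at each step):
  Destabilize: the word has the form β·s4^-1 where s4^-1 occurs only as the final letter (β ∈ B_4); drop it and the last strand → 4 strands.
  Deconjugate: the word is γ·β·γ⁻¹ with γ = s1^-1 (prefix) and γ⁻¹ = s1 (suffix); strip both.
  Deconjugate: the word is γ·β·γ⁻¹ with γ = s1 s2^-1 (prefix) and γ⁻¹ = s2 s1^-1 (suffix); strip both.
Reduced to β = s1^-1 s2 s3^-1 s2 s1^-1 s2 s3^-1 on 4 strands, 7 crossings.
Compute on β:
Braid: s1^-1 s2 s3^-1 s2 s1^-1 s2 s3^-1 on 4 strands, 7 crossings.
Writhe w = (#positive) - (#negative) = 3 - 4 = -1.
State-sum expansion of <K>. There are 2^7 = 128 states.
Each crossing splits two ways (0=vertical, 1=horizontal). The state's weight is A^(#A-smoothings - #B-smoothings) * d^(loops - 1).
Tabulate the states by total A-exponent and number of loops L (A-exp: L × count):
  A^7: L=4 ×1
  A^5: L=3 ×7
  A^3: L=2 ×19, L=4 ×2
  A^1: L=1 ×21, L=3 ×14
  A^-1: L=2 ×32, L=4 ×3
  A^-3: L=3 ×21
  A^-5: L=4 ×7
  A^-7: L=5 ×1
Each group contributes A^e * Σ count * d^(L-1):
Powers of d = -A^2 - A^-2: d^2 = A^4 + 2 + A^-4; d^3 = -A^6 - 3*A^2 - 3*A^-2 - A^-6; d^4 = A^8 + 4*A^4 + 6 + 4*A^-4 + A^-8.
  A^7 * (d^3) = -A^13 - 3*A^9 - 3*A^5 - A
  A^5 * (7*d^2) = 7*A^9 + 14*A^5 + 7*A
  A^3 * (19*d + 2*d^3) = -2*A^9 - 25*A^5 - 25*A - 2*A^-3
  A^1 * (21 + 14*d^2) = 14*A^5 + 49*A + 14*A^-3
  A^-1 * (32*d + 3*d^3) = -3*A^5 - 41*A - 41*A^-3 - 3*A^-7
  A^-3 * (21*d^2) = 21*A + 42*A^-3 + 21*A^-7
  A^-5 * (7*d^3) = -7*A - 21*A^-3 - 21*A^-7 - 7*A^-11
  A^-7 * (d^4) = A + 4*A^-3 + 6*A^-7 + 4*A^-11 + A^-15
Summing the groups: <K> = -A^13 + 2*A^9 - 3*A^5 + 4*A - 4*A^-3 + 3*A^-7 - 3*A^-11 + A^-15
Normalise by the writhe: (-A^3)^(-w) = (-A^3)^(1) = -A^3, so f(A) = -A^3 * <K> = A^16 - 2*A^12 + 3*A^8 - 4*A^4 + 4 - 3*A^-4 + 3*A^-8 - A^-12.
Substitute A = t^(-1/4), i.e. A^e → t^(-e/4): V(t) = -t^3 + 3*t^2 - 3*t + 4 - 4*t^-1 + 3*t^-2 - 2*t^-3 + t^-4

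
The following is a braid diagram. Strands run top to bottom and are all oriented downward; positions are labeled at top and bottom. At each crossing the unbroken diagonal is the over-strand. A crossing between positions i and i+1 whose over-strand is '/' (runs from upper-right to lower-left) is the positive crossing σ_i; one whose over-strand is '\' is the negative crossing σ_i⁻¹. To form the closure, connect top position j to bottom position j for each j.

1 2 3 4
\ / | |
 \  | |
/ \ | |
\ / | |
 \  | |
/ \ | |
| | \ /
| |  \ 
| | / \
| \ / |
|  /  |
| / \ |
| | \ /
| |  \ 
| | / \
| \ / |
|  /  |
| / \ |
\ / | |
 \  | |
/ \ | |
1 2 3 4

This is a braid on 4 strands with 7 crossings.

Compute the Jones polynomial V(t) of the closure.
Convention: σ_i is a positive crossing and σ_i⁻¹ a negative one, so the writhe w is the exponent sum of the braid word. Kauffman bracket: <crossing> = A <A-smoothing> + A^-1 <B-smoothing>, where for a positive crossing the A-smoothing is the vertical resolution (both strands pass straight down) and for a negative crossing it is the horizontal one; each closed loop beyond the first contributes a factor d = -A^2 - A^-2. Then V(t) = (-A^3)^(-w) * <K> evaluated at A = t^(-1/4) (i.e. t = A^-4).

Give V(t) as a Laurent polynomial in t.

t - 1 + 2*t^-1 - 3*t^-2 + 3*t^-3 - 2*t^-4 + 2*t^-5 - t^-6

Derivation:
Reading the diagram top to bottom ('/'-over between positions i,i+1 = s_i, '\'-over = s_i^-1): braid word = s1^-1 s1^-1 s3^-1 s2 s3^-1 s2 s1^-1.
Braid: s1^-1 s1^-1 s3^-1 s2 s3^-1 s2 s1^-1 on 4 strands, 7 crossings.
Writhe w = (#positive) - (#negative) = 2 - 5 = -3.
State-sum expansion of <K>. There are 2^7 = 128 states.
Each crossing splits two ways (0=vertical, 1=horizontal). The state's weight is A^(#A-smoothings - #B-smoothings) * d^(loops - 1).
Tabulate the states by total A-exponent and number of loops L (A-exp: L × count):
  A^7: L=5 ×1
  A^5: L=4 ×7
  A^3: L=3 ×20, L=5 ×1
  A^1: L=2 ×27, L=4 ×8
  A^-1: L=1 ×15, L=3 ×19, L=5 ×1
  A^-3: L=2 ×17, L=4 ×4
  A^-5: L=3 ×7
  A^-7: L=4 ×1
Each group contributes A^e * Σ count * d^(L-1):
Powers of d = -A^2 - A^-2: d^2 = A^4 + 2 + A^-4; d^3 = -A^6 - 3*A^2 - 3*A^-2 - A^-6; d^4 = A^8 + 4*A^4 + 6 + 4*A^-4 + A^-8.
  A^7 * (d^4) = A^15 + 4*A^11 + 6*A^7 + 4*A^3 + A^-1
  A^5 * (7*d^3) = -7*A^11 - 21*A^7 - 21*A^3 - 7*A^-1
  A^3 * (20*d^2 + d^4) = A^11 + 24*A^7 + 46*A^3 + 24*A^-1 + A^-5
  A^1 * (27*d + 8*d^3) = -8*A^7 - 51*A^3 - 51*A^-1 - 8*A^-5
  A^-1 * (15 + 19*d^2 + d^4) = A^7 + 23*A^3 + 59*A^-1 + 23*A^-5 + A^-9
  A^-3 * (17*d + 4*d^3) = -4*A^3 - 29*A^-1 - 29*A^-5 - 4*A^-9
  A^-5 * (7*d^2) = 7*A^-1 + 14*A^-5 + 7*A^-9
  A^-7 * (d^3) = -A^-1 - 3*A^-5 - 3*A^-9 - A^-13
Summing the groups: <K> = A^15 - 2*A^11 + 2*A^7 - 3*A^3 + 3*A^-1 - 2*A^-5 + A^-9 - A^-13
Normalise by the writhe: (-A^3)^(-w) = (-A^3)^(3) = -A^9, so f(A) = -A^9 * <K> = -A^24 + 2*A^20 - 2*A^16 + 3*A^12 - 3*A^8 + 2*A^4 - 1 + A^-4.
Substitute A = t^(-1/4), i.e. A^e → t^(-e/4): V(t) = t - 1 + 2*t^-1 - 3*t^-2 + 3*t^-3 - 2*t^-4 + 2*t^-5 - t^-6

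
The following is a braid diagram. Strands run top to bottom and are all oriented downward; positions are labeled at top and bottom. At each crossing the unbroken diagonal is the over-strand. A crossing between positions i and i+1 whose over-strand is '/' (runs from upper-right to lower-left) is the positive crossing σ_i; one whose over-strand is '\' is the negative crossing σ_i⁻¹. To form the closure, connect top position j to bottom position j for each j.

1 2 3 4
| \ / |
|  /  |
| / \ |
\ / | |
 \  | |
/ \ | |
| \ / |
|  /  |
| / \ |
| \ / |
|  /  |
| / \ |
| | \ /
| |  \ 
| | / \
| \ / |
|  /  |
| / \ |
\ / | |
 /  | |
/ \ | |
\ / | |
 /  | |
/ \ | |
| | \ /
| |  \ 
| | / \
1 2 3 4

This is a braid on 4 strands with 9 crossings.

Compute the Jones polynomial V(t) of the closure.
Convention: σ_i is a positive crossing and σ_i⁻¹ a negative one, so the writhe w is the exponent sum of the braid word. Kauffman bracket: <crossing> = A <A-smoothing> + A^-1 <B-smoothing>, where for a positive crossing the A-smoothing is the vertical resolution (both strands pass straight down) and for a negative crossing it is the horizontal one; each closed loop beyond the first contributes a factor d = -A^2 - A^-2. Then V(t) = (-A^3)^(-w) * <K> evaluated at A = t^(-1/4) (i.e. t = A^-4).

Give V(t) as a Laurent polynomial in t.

t^7 - 2*t^6 + 3*t^5 - 5*t^4 + 5*t^3 - 4*t^2 + 4*t - 2 + t^-1

Derivation:
Reading the diagram top to bottom ('/'-over between positions i,i+1 = s_i, '\'-over = s_i^-1): braid word = s2 s1^-1 s2 s2 s3^-1 s2 s1 s1 s3^-1.
Braid: s2 s1^-1 s2 s2 s3^-1 s2 s1 s1 s3^-1 on 4 strands, 9 crossings.
Writhe w = (#positive) - (#negative) = 6 - 3 = 3.
Computing the Kauffman bracket via state sum. There are 2^9 = 512 states.
Smooth each crossing (0=||, 1=⌣⌢); contribution A^(Σ sign_k(1-2s_k)) * d^(L-1).
Tabulate the states by total A-exponent and number of loops L (A-exp: L × count):
  A^9: L=3 ×1
  A^7: L=2 ×6, L=4 ×3
  A^5: L=1 ×11, L=3 ×24, L=5 ×1
  A^3: L=2 ×68, L=4 ×16
  A^1: L=1 ×38, L=3 ×85, L=5 ×3
  A^-1: L=2 ×77, L=4 ×49
  A^-3: L=3 ×69, L=5 ×15
  A^-5: L=4 ×34, L=6 ×2
  A^-7: L=5 ×9
  A^-9: L=6 ×1
Each group contributes A^e * Σ count * d^(L-1):
Powers of d = -A^2 - A^-2: d^2 = A^4 + 2 + A^-4; d^3 = -A^6 - 3*A^2 - 3*A^-2 - A^-6; d^4 = A^8 + 4*A^4 + 6 + 4*A^-4 + A^-8; d^5 = -A^10 - 5*A^6 - 10*A^2 - 10*A^-2 - 5*A^-6 - A^-10.
  A^9 * (d^2) = A^13 + 2*A^9 + A^5
  A^7 * (6*d + 3*d^3) = -3*A^13 - 15*A^9 - 15*A^5 - 3*A
  A^5 * (11 + 24*d^2 + d^4) = A^13 + 28*A^9 + 65*A^5 + 28*A + A^-3
  A^3 * (68*d + 16*d^3) = -16*A^9 - 116*A^5 - 116*A - 16*A^-3
  A^1 * (38 + 85*d^2 + 3*d^4) = 3*A^9 + 97*A^5 + 226*A + 97*A^-3 + 3*A^-7
  A^-1 * (77*d + 49*d^3) = -49*A^5 - 224*A - 224*A^-3 - 49*A^-7
  A^-3 * (69*d^2 + 15*d^4) = 15*A^5 + 129*A + 228*A^-3 + 129*A^-7 + 15*A^-11
  A^-5 * (34*d^3 + 2*d^5) = -2*A^5 - 44*A - 122*A^-3 - 122*A^-7 - 44*A^-11 - 2*A^-15
  A^-7 * (9*d^4) = 9*A + 36*A^-3 + 54*A^-7 + 36*A^-11 + 9*A^-15
  A^-9 * (d^5) = -A - 5*A^-3 - 10*A^-7 - 10*A^-11 - 5*A^-15 - A^-19
Summing the groups: <K> = -A^13 + 2*A^9 - 4*A^5 + 4*A - 5*A^-3 + 5*A^-7 - 3*A^-11 + 2*A^-15 - A^-19
Normalise by the writhe: (-A^3)^(-w) = (-A^3)^(-3) = -A^-9, so f(A) = -A^-9 * <K> = A^4 - 2 + 4*A^-4 - 4*A^-8 + 5*A^-12 - 5*A^-16 + 3*A^-20 - 2*A^-24 + A^-28.
Substitute A = t^(-1/4), i.e. A^e → t^(-e/4): V(t) = t^7 - 2*t^6 + 3*t^5 - 5*t^4 + 5*t^3 - 4*t^2 + 4*t - 2 + t^-1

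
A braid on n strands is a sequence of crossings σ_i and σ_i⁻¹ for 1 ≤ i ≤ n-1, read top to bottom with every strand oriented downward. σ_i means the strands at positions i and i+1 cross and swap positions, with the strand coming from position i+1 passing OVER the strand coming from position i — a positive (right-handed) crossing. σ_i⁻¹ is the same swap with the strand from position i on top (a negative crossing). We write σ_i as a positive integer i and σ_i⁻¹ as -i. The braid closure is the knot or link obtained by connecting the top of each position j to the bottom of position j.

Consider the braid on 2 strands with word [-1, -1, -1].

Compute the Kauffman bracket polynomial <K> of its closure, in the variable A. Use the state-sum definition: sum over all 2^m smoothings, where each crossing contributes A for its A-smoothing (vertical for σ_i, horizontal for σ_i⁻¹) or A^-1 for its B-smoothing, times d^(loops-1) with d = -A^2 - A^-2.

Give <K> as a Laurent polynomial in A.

A^7 - A^3 - A^-5

Derivation:
Braid: s1^-1 s1^-1 s1^-1 on 2 strands, 3 crossings.
Writhe w = (#positive) - (#negative) = 0 - 3 = -3.
State-sum expansion of <K>. There are 2^3 = 8 states.
Each crossing splits two ways (0=vertical, 1=horizontal). The state's weight is A^(#A-smoothings - #B-smoothings) * d^(loops - 1).
  state 000: A-exp=-3, loops=2, term = A^-3 * d^1
  state 001: A-exp=-1, loops=1, term = A^-1 * d^0
  state 010: A-exp=-1, loops=1, term = A^-1 * d^0
  state 011: A-exp=+1, loops=2, term = A^1 * d^1
  state 100: A-exp=-1, loops=1, term = A^-1 * d^0
  state 101: A-exp=+1, loops=2, term = A^1 * d^1
  state 110: A-exp=+1, loops=2, term = A^1 * d^1
  state 111: A-exp=+3, loops=3, term = A^3 * d^2
Collect the terms by A-exponent (count of states per loop number):
Powers of d = -A^2 - A^-2: d^2 = A^4 + 2 + A^-4.
  A^3 * (d^2) = A^7 + 2*A^3 + A^-1
  A^1 * (3*d) = -3*A^3 - 3*A^-1
  A^-1 * (3) = 3*A^-1
  A^-3 * (d) = -A^-1 - A^-5
Summing the groups: <K> = A^7 - A^3 - A^-5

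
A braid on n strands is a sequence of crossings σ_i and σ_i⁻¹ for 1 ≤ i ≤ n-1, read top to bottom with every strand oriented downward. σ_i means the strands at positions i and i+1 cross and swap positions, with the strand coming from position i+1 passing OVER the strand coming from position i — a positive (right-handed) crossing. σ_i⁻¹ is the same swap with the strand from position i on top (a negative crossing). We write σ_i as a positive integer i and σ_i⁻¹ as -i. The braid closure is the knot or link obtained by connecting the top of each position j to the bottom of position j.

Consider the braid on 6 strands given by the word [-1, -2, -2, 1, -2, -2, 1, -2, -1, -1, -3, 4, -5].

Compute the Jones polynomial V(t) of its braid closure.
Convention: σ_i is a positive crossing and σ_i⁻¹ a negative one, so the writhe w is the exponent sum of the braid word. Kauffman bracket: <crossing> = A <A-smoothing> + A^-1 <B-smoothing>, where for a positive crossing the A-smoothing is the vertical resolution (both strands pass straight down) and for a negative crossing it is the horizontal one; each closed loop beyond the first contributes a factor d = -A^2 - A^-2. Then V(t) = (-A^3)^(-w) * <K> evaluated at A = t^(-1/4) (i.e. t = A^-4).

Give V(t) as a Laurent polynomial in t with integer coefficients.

2*t^-2 - 3*t^-3 + 6*t^-4 - 7*t^-5 + 7*t^-6 - 7*t^-7 + 5*t^-8 - 3*t^-9 + t^-10

Derivation:
The presented braid s1^-1 s2^-1 s2^-1 s1 s2^-1 s2^-1 s1 s2^-1 s1^-1 s1^-1 s3^-1 s4 s5^-1 on 6 strands reduces by inverse Markov moves (closure unchanged at each step):
  Destabilize: the word has the form β·s5^-1 where s5^-1 occurs only as the final letter (β ∈ B_5); drop it and the last strand → 5 strands.
  Destabilize: the word has the form β·s4 where s4 occurs only as the final letter (β ∈ B_4); drop it and the last strand → 4 strands.
  Destabilize: the word has the form β·s3^-1 where s3^-1 occurs only as the final letter (β ∈ B_3); drop it and the last strand → 3 strands.
Reduced to β = s1^-1 s2^-1 s2^-1 s1 s2^-1 s2^-1 s1 s2^-1 s1^-1 s1^-1 on 3 strands, 10 crossings.
Compute on β:
Braid: s1^-1 s2^-1 s2^-1 s1 s2^-1 s2^-1 s1 s2^-1 s1^-1 s1^-1 on 3 strands, 10 crossings.
Writhe w = (#positive) - (#negative) = 2 - 8 = -6.
State-sum expansion of <K>. There are 2^10 = 1024 states.
Each crossing splits two ways (0=vertical, 1=horizontal). The state's weight is A^(#A-smoothings - #B-smoothings) * d^(loops - 1).
Tabulate the states by total A-exponent and number of loops L (A-exp: L × count):
  A^10: L=7 ×1
  A^8: L=6 ×10
  A^6: L=5 ×44, L=7 ×1
  A^4: L=4 ×110, L=6 ×10
  A^2: L=3 ×166, L=5 ×44
  A^0: L=2 ×144, L=4 ×106, L=6 ×2
  A^-2: L=1 ×57, L=3 ×140, L=5 ×13
  A^-4: L=2 ×91, L=4 ×28, L=6 ×1
  A^-6: L=1 ×16, L=3 ×26, L=5 ×3
  A^-8: L=2 ×7, L=4 ×3
  A^-10: L=3 ×1
Each group contributes A^e * Σ count * d^(L-1):
Powers of d = -A^2 - A^-2: d^2 = A^4 + 2 + A^-4; d^3 = -A^6 - 3*A^2 - 3*A^-2 - A^-6; d^4 = A^8 + 4*A^4 + 6 + 4*A^-4 + A^-8; d^5 = -A^10 - 5*A^6 - 10*A^2 - 10*A^-2 - 5*A^-6 - A^-10; d^6 = A^12 + 6*A^8 + 15*A^4 + 20 + 15*A^-4 + 6*A^-8 + A^-12.
  A^10 * (d^6) = A^22 + 6*A^18 + 15*A^14 + 20*A^10 + 15*A^6 + 6*A^2 + A^-2
  A^8 * (10*d^5) = -10*A^18 - 50*A^14 - 100*A^10 - 100*A^6 - 50*A^2 - 10*A^-2
  A^6 * (44*d^4 + d^6) = A^18 + 50*A^14 + 191*A^10 + 284*A^6 + 191*A^2 + 50*A^-2 + A^-6
  A^4 * (110*d^3 + 10*d^5) = -10*A^14 - 160*A^10 - 430*A^6 - 430*A^2 - 160*A^-2 - 10*A^-6
  A^2 * (166*d^2 + 44*d^4) = 44*A^10 + 342*A^6 + 596*A^2 + 342*A^-2 + 44*A^-6
  A^0 * (144*d + 106*d^3 + 2*d^5) = -2*A^10 - 116*A^6 - 482*A^2 - 482*A^-2 - 116*A^-6 - 2*A^-10
  A^-2 * (57 + 140*d^2 + 13*d^4) = 13*A^6 + 192*A^2 + 415*A^-2 + 192*A^-6 + 13*A^-10
  A^-4 * (91*d + 28*d^3 + d^5) = -A^6 - 33*A^2 - 185*A^-2 - 185*A^-6 - 33*A^-10 - A^-14
  A^-6 * (16 + 26*d^2 + 3*d^4) = 3*A^2 + 38*A^-2 + 86*A^-6 + 38*A^-10 + 3*A^-14
  A^-8 * (7*d + 3*d^3) = -3*A^-2 - 16*A^-6 - 16*A^-10 - 3*A^-14
  A^-10 * (d^2) = A^-6 + 2*A^-10 + A^-14
Summing the groups: <K> = A^22 - 3*A^18 + 5*A^14 - 7*A^10 + 7*A^6 - 7*A^2 + 6*A^-2 - 3*A^-6 + 2*A^-10
Normalise by the writhe: (-A^3)^(-w) = (-A^3)^(6) = A^18, so f(A) = A^18 * <K> = A^40 - 3*A^36 + 5*A^32 - 7*A^28 + 7*A^24 - 7*A^20 + 6*A^16 - 3*A^12 + 2*A^8.
Substitute A = t^(-1/4), i.e. A^e → t^(-e/4): V(t) = 2*t^-2 - 3*t^-3 + 6*t^-4 - 7*t^-5 + 7*t^-6 - 7*t^-7 + 5*t^-8 - 3*t^-9 + t^-10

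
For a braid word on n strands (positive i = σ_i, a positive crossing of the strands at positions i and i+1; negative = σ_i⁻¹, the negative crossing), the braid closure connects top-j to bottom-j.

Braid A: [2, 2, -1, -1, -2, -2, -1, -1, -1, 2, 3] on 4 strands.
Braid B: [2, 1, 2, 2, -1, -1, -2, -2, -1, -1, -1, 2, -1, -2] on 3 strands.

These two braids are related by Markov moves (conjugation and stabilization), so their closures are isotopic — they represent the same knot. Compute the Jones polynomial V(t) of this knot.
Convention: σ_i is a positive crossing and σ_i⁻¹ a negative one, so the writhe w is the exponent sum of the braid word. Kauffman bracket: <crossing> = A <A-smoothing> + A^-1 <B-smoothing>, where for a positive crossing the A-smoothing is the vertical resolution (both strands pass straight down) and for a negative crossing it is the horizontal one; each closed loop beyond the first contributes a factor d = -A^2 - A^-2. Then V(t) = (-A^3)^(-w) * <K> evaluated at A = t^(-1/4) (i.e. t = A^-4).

-1 + 3*t^-1 - 4*t^-2 + 6*t^-3 - 5*t^-4 + 5*t^-5 - 4*t^-6 + 2*t^-7 - t^-8

Derivation:
Markov-equivalent braids have isotopic closures, hence identical knot invariants. Strip the Markov moves from each word to reach a common short braid β, then compute V(t) once on β.
Braid A: s2 s2 s1^-1 s1^-1 s2^-1 s2^-1 s1^-1 s1^-1 s1^-1 s2 s3 on 4 strands reduces by inverse Markov moves (closure unchanged at each step):
  Destabilize: the word has the form β·s3 where s3 occurs only as the final letter (β ∈ B_3); drop it and the last strand → 3 strands.
Reduced to β = s2 s2 s1^-1 s1^-1 s2^-1 s2^-1 s1^-1 s1^-1 s1^-1 s2 on 3 strands, 10 crossings.
Braid B: s2 s1 s2 s2 s1^-1 s1^-1 s2^-1 s2^-1 s1^-1 s1^-1 s1^-1 s2 s1^-1 s2^-1 on 3 strands reduces by inverse Markov moves (closure unchanged at each step):
  Deconjugate: the word is γ·β·γ⁻¹ with γ = s2 (prefix) and γ⁻¹ = s2^-1 (suffix); strip both.
  Deconjugate: the word is γ·β·γ⁻¹ with γ = s1 (prefix) and γ⁻¹ = s1^-1 (suffix); strip both.
Reduced to β = s2 s2 s1^-1 s1^-1 s2^-1 s2^-1 s1^-1 s1^-1 s1^-1 s2 on 3 strands, 10 crossings.
Both give the same β = s2 s2 s1^-1 s1^-1 s2^-1 s2^-1 s1^-1 s1^-1 s1^-1 s2 on 3 strands, so one state sum suffices:
Braid: s2 s2 s1^-1 s1^-1 s2^-1 s2^-1 s1^-1 s1^-1 s1^-1 s2 on 3 strands, 10 crossings.
Writhe w = (#positive) - (#negative) = 3 - 7 = -4.
State-sum expansion of <K>. There are 2^10 = 1024 states.
Smooth each crossing (0=||, 1=⌣⌢); contribution A^(Σ sign_k(1-2s_k)) * d^(L-1).
Tabulate the states by total A-exponent and number of loops L (A-exp: L × count):
  A^10: L=6 ×1
  A^8: L=5 ×10
  A^6: L=4 ×41, L=6 ×4
  A^4: L=3 ×87, L=5 ×32, L=7 ×1
  A^2: L=2 ×97, L=4 ×100, L=6 ×13
  A^0: L=1 ×46, L=3 ×152, L=5 ×52, L=7 ×2
  A^-2: L=2 ×103, L=4 ×96, L=6 ×11
  A^-4: L=1 ×15, L=3 ×79, L=5 ×26
  A^-6: L=2 ×18, L=4 ×26, L=6 ×1
  A^-8: L=3 ×8, L=5 ×2
  A^-10: L=4 ×1
Each group contributes A^e * Σ count * d^(L-1):
Powers of d = -A^2 - A^-2: d^2 = A^4 + 2 + A^-4; d^3 = -A^6 - 3*A^2 - 3*A^-2 - A^-6; d^4 = A^8 + 4*A^4 + 6 + 4*A^-4 + A^-8; d^5 = -A^10 - 5*A^6 - 10*A^2 - 10*A^-2 - 5*A^-6 - A^-10; d^6 = A^12 + 6*A^8 + 15*A^4 + 20 + 15*A^-4 + 6*A^-8 + A^-12.
  A^10 * (d^5) = -A^20 - 5*A^16 - 10*A^12 - 10*A^8 - 5*A^4 - 1
  A^8 * (10*d^4) = 10*A^16 + 40*A^12 + 60*A^8 + 40*A^4 + 10
  A^6 * (41*d^3 + 4*d^5) = -4*A^16 - 61*A^12 - 163*A^8 - 163*A^4 - 61 - 4*A^-4
  A^4 * (87*d^2 + 32*d^4 + d^6) = A^16 + 38*A^12 + 230*A^8 + 386*A^4 + 230 + 38*A^-4 + A^-8
  A^2 * (97*d + 100*d^3 + 13*d^5) = -13*A^12 - 165*A^8 - 527*A^4 - 527 - 165*A^-4 - 13*A^-8
  A^0 * (46 + 152*d^2 + 52*d^4 + 2*d^6) = 2*A^12 + 64*A^8 + 390*A^4 + 702 + 390*A^-4 + 64*A^-8 + 2*A^-12
  A^-2 * (103*d + 96*d^3 + 11*d^5) = -11*A^8 - 151*A^4 - 501 - 501*A^-4 - 151*A^-8 - 11*A^-12
  A^-4 * (15 + 79*d^2 + 26*d^4) = 26*A^4 + 183 + 329*A^-4 + 183*A^-8 + 26*A^-12
  A^-6 * (18*d + 26*d^3 + d^5) = -A^4 - 31 - 106*A^-4 - 106*A^-8 - 31*A^-12 - A^-16
  A^-8 * (8*d^2 + 2*d^4) = 2 + 16*A^-4 + 28*A^-8 + 16*A^-12 + 2*A^-16
  A^-10 * (d^3) = -A^-4 - 3*A^-8 - 3*A^-12 - A^-16
Summing the groups: <K> = -A^20 + 2*A^16 - 4*A^12 + 5*A^8 - 5*A^4 + 6 - 4*A^-4 + 3*A^-8 - A^-12
Normalise by the writhe: (-A^3)^(-w) = (-A^3)^(4) = A^12, so f(A) = A^12 * <K> = -A^32 + 2*A^28 - 4*A^24 + 5*A^20 - 5*A^16 + 6*A^12 - 4*A^8 + 3*A^4 - 1.
Substitute A = t^(-1/4), i.e. A^e → t^(-e/4): V(t) = -1 + 3*t^-1 - 4*t^-2 + 6*t^-3 - 5*t^-4 + 5*t^-5 - 4*t^-6 + 2*t^-7 - t^-8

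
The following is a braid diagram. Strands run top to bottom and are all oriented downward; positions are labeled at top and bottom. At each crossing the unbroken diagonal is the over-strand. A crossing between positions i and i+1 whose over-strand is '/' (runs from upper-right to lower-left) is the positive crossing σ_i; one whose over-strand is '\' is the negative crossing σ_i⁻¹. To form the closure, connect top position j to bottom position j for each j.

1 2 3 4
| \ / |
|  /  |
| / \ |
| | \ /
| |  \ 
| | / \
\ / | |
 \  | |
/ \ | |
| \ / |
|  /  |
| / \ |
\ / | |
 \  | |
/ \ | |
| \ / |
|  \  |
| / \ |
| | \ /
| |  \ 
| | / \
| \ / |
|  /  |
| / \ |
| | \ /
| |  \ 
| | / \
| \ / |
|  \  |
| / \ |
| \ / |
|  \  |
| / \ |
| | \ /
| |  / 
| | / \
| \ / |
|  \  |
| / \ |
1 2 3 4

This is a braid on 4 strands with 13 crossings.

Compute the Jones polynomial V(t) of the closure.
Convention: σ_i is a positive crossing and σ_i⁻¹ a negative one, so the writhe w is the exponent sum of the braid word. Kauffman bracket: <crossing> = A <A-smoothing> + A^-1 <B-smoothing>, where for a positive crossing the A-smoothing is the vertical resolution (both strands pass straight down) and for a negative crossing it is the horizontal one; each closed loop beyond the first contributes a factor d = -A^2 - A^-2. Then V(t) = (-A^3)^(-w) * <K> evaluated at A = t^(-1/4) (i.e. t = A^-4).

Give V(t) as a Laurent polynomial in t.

t^-1 - 2*t^-2 + 3*t^-3 - 2*t^-4 + 3*t^-5 - 2*t^-6 + t^-7 - t^-8

Derivation:
Reading the diagram top to bottom ('/'-over between positions i,i+1 = s_i, '\'-over = s_i^-1): braid word = s2 s3^-1 s1^-1 s2 s1^-1 s2^-1 s3^-1 s2 s3^-1 s2^-1 s2^-1 s3 s2^-1.
The presented braid s2 s3^-1 s1^-1 s2 s1^-1 s2^-1 s3^-1 s2 s3^-1 s2^-1 s2^-1 s3 s2^-1 on 4 strands reduces by inverse Markov moves (closure unchanged at each step):
  Deconjugate: the word is γ·β·γ⁻¹ with γ = s2 s3^-1 (prefix) and γ⁻¹ = s3 s2^-1 (suffix); strip both.
Reduced to β = s1^-1 s2 s1^-1 s2^-1 s3^-1 s2 s3^-1 s2^-1 s2^-1 on 4 strands, 9 crossings.
Compute on β:
Braid: s1^-1 s2 s1^-1 s2^-1 s3^-1 s2 s3^-1 s2^-1 s2^-1 on 4 strands, 9 crossings.
Writhe w = (#positive) - (#negative) = 2 - 7 = -5.
Computing the Kauffman bracket via state sum. There are 2^9 = 512 states.
For each crossing: s=0 is the vertical smoothing, s=1 horizontal. Crossing k contributes A^(sign_k * (1 - 2*s_k)); loop factor d = -A^2 - A^-2.
Tabulate the states by total A-exponent and number of loops L (A-exp: L × count):
  A^9: L=5 ×1
  A^7: L=4 ×9
  A^5: L=3 ×30, L=5 ×6
  A^3: L=2 ×45, L=4 ×37, L=6 ×2
  A^1: L=1 ×27, L=3 ×78, L=5 ×21
  A^-1: L=2 ×67, L=4 ×53, L=6 ×6
  A^-3: L=1 ×12, L=3 ×53, L=5 ×18, L=7 ×1
  A^-5: L=2 ×14, L=4 ×19, L=6 ×3
  A^-7: L=3 ×6, L=5 ×3
  A^-9: L=4 ×1
Each group contributes A^e * Σ count * d^(L-1):
Powers of d = -A^2 - A^-2: d^2 = A^4 + 2 + A^-4; d^3 = -A^6 - 3*A^2 - 3*A^-2 - A^-6; d^4 = A^8 + 4*A^4 + 6 + 4*A^-4 + A^-8; d^5 = -A^10 - 5*A^6 - 10*A^2 - 10*A^-2 - 5*A^-6 - A^-10; d^6 = A^12 + 6*A^8 + 15*A^4 + 20 + 15*A^-4 + 6*A^-8 + A^-12.
  A^9 * (d^4) = A^17 + 4*A^13 + 6*A^9 + 4*A^5 + A
  A^7 * (9*d^3) = -9*A^13 - 27*A^9 - 27*A^5 - 9*A
  A^5 * (30*d^2 + 6*d^4) = 6*A^13 + 54*A^9 + 96*A^5 + 54*A + 6*A^-3
  A^3 * (45*d + 37*d^3 + 2*d^5) = -2*A^13 - 47*A^9 - 176*A^5 - 176*A - 47*A^-3 - 2*A^-7
  A^1 * (27 + 78*d^2 + 21*d^4) = 21*A^9 + 162*A^5 + 309*A + 162*A^-3 + 21*A^-7
  A^-1 * (67*d + 53*d^3 + 6*d^5) = -6*A^9 - 83*A^5 - 286*A - 286*A^-3 - 83*A^-7 - 6*A^-11
  A^-3 * (12 + 53*d^2 + 18*d^4 + d^6) = A^9 + 24*A^5 + 140*A + 246*A^-3 + 140*A^-7 + 24*A^-11 + A^-15
  A^-5 * (14*d + 19*d^3 + 3*d^5) = -3*A^5 - 34*A - 101*A^-3 - 101*A^-7 - 34*A^-11 - 3*A^-15
  A^-7 * (6*d^2 + 3*d^4) = 3*A + 18*A^-3 + 30*A^-7 + 18*A^-11 + 3*A^-15
  A^-9 * (d^3) = -A^-3 - 3*A^-7 - 3*A^-11 - A^-15
Summing the groups: <K> = A^17 - A^13 + 2*A^9 - 3*A^5 + 2*A - 3*A^-3 + 2*A^-7 - A^-11
Normalise by the writhe: (-A^3)^(-w) = (-A^3)^(5) = -A^15, so f(A) = -A^15 * <K> = -A^32 + A^28 - 2*A^24 + 3*A^20 - 2*A^16 + 3*A^12 - 2*A^8 + A^4.
Substitute A = t^(-1/4), i.e. A^e → t^(-e/4): V(t) = t^-1 - 2*t^-2 + 3*t^-3 - 2*t^-4 + 3*t^-5 - 2*t^-6 + t^-7 - t^-8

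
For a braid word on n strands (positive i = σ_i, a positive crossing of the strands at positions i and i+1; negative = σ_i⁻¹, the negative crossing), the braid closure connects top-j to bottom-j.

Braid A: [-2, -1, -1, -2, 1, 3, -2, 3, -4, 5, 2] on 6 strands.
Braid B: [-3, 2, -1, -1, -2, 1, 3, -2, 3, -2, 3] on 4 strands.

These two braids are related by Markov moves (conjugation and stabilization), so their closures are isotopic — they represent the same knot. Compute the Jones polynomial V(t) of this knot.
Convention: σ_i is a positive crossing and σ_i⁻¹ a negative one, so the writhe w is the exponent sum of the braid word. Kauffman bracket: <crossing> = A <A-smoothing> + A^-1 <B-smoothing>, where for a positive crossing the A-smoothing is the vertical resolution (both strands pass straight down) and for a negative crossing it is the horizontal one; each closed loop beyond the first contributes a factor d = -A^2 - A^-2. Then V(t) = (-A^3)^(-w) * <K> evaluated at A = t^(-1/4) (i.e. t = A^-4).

Markov-equivalent braids have isotopic closures, hence identical knot invariants. Strip the Markov moves from each word to reach a common short braid β, then compute V(t) once on β.
Braid A: s2^-1 s1^-1 s1^-1 s2^-1 s1 s3 s2^-1 s3 s4^-1 s5 s2 on 6 strands reduces by inverse Markov moves (closure unchanged at each step):
  Deconjugate: the word is γ·β·γ⁻¹ with γ = s2^-1 (prefix) and γ⁻¹ = s2 (suffix); strip both.
  Destabilize: the word has the form β·s5 where s5 occurs only as the final letter (β ∈ B_5); drop it and the last strand → 5 strands.
  Destabilize: the word has the form β·s4^-1 where s4^-1 occurs only as the final letter (β ∈ B_4); drop it and the last strand → 4 strands.
Reduced to β = s1^-1 s1^-1 s2^-1 s1 s3 s2^-1 s3 on 4 strands, 7 crossings.
Braid B: s3^-1 s2 s1^-1 s1^-1 s2^-1 s1 s3 s2^-1 s3 s2^-1 s3 on 4 strands reduces by inverse Markov moves (closure unchanged at each step):
  Deconjugate: the word is γ·β·γ⁻¹ with γ = s3^-1 s2 (prefix) and γ⁻¹ = s2^-1 s3 (suffix); strip both.
Reduced to β = s1^-1 s1^-1 s2^-1 s1 s3 s2^-1 s3 on 4 strands, 7 crossings.
Both give the same β = s1^-1 s1^-1 s2^-1 s1 s3 s2^-1 s3 on 4 strands, so one state sum suffices:
Braid: s1^-1 s1^-1 s2^-1 s1 s3 s2^-1 s3 on 4 strands, 7 crossings.
Writhe w = (#positive) - (#negative) = 3 - 4 = -1.
Enumerate smoothing states for the bracket polynomial. There are 2^7 = 128 states.
Smooth each crossing (0=||, 1=⌣⌢); contribution A^(Σ sign_k(1-2s_k)) * d^(L-1).
Tabulate the states by total A-exponent and number of loops L (A-exp: L × count):
  A^7: L=4 ×1
  A^5: L=3 ×7
  A^3: L=2 ×17, L=4 ×4
  A^1: L=1 ×14, L=3 ×20, L=5 ×1
  A^-1: L=2 ×27, L=4 ×8
  A^-3: L=1 ×5, L=3 ×15, L=5 ×1
  A^-5: L=2 ×4, L=4 ×3
  A^-7: L=3 ×1
Each group contributes A^e * Σ count * d^(L-1):
Powers of d = -A^2 - A^-2: d^2 = A^4 + 2 + A^-4; d^3 = -A^6 - 3*A^2 - 3*A^-2 - A^-6; d^4 = A^8 + 4*A^4 + 6 + 4*A^-4 + A^-8.
  A^7 * (d^3) = -A^13 - 3*A^9 - 3*A^5 - A
  A^5 * (7*d^2) = 7*A^9 + 14*A^5 + 7*A
  A^3 * (17*d + 4*d^3) = -4*A^9 - 29*A^5 - 29*A - 4*A^-3
  A^1 * (14 + 20*d^2 + d^4) = A^9 + 24*A^5 + 60*A + 24*A^-3 + A^-7
  A^-1 * (27*d + 8*d^3) = -8*A^5 - 51*A - 51*A^-3 - 8*A^-7
  A^-3 * (5 + 15*d^2 + d^4) = A^5 + 19*A + 41*A^-3 + 19*A^-7 + A^-11
  A^-5 * (4*d + 3*d^3) = -3*A - 13*A^-3 - 13*A^-7 - 3*A^-11
  A^-7 * (d^2) = A^-3 + 2*A^-7 + A^-11
Summing the groups: <K> = -A^13 + A^9 - A^5 + 2*A - 2*A^-3 + A^-7 - A^-11
Normalise by the writhe: (-A^3)^(-w) = (-A^3)^(1) = -A^3, so f(A) = -A^3 * <K> = A^16 - A^12 + A^8 - 2*A^4 + 2 - A^-4 + A^-8.
Substitute A = t^(-1/4), i.e. A^e → t^(-e/4): V(t) = t^2 - t + 2 - 2*t^-1 + t^-2 - t^-3 + t^-4

Answer: t^2 - t + 2 - 2*t^-1 + t^-2 - t^-3 + t^-4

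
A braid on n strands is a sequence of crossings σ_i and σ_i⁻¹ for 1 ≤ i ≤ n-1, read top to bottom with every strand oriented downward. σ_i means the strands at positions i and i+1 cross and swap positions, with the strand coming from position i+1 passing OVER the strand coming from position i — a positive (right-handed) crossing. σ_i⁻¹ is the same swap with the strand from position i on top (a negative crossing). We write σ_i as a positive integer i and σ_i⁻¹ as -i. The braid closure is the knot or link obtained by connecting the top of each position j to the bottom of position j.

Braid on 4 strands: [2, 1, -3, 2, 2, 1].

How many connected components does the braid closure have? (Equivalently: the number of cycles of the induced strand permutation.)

Track the strand permutation on 4 strands, starting from identity.
  step 1: s2 swaps positions 2,3 -> [1 3 2 4]
  step 2: s1 swaps positions 1,2 -> [3 1 2 4]
  step 3: s3^-1 swaps positions 3,4 -> [3 1 4 2]
  step 4: s2 swaps positions 2,3 -> [3 4 1 2]
  step 5: s2 swaps positions 2,3 -> [3 1 4 2]
  step 6: s1 swaps positions 1,2 -> [1 3 4 2]
Final permutation (position -> original strand): [1 3 4 2]
Closure components = cycle count of this permutation = 2.

Answer: 2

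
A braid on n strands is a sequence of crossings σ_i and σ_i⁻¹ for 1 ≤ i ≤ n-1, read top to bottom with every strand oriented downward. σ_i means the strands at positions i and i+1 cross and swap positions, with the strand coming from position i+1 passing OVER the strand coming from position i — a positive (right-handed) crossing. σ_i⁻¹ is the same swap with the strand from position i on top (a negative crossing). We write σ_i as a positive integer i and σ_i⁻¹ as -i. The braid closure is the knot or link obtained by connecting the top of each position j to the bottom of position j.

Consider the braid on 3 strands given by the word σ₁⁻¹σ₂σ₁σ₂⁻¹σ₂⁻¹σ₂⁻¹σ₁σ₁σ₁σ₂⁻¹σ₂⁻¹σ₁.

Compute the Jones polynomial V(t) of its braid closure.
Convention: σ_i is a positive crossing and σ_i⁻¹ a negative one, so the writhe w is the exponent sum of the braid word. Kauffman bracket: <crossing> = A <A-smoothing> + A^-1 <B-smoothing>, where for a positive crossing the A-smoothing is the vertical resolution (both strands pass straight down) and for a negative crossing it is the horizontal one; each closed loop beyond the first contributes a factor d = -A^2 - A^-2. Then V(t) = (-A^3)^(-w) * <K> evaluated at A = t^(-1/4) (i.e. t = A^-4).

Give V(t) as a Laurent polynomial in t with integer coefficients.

t^4 - 2*t^3 + 3*t^2 - 4*t + 5 - 4*t^-1 + 3*t^-2 - 2*t^-3 + t^-4

Derivation:
The presented braid s1^-1 s2 s1 s2^-1 s2^-1 s2^-1 s1 s1 s1 s2^-1 s2^-1 s1 on 3 strands reduces by inverse Markov moves (closure unchanged at each step):
  Deconjugate: the word is γ·β·γ⁻¹ with γ = s1^-1 s2 (prefix) and γ⁻¹ = s2^-1 s1 (suffix); strip both.
Reduced to β = s1 s2^-1 s2^-1 s2^-1 s1 s1 s1 s2^-1 on 3 strands, 8 crossings.
Compute on β:
Braid: s1 s2^-1 s2^-1 s2^-1 s1 s1 s1 s2^-1 on 3 strands, 8 crossings.
Writhe w = (#positive) - (#negative) = 4 - 4 = 0.
Enumerate smoothing states for the bracket polynomial. There are 2^8 = 256 states.
Each crossing splits two ways (0=vertical, 1=horizontal). The state's weight is A^(#A-smoothings - #B-smoothings) * d^(loops - 1).
Tabulate the states by total A-exponent and number of loops L (A-exp: L × count):
  A^8: L=5 ×1
  A^6: L=4 ×8
  A^4: L=3 ×25, L=5 ×3
  A^2: L=2 ×37, L=4 ×18, L=6 ×1
  A^0: L=1 ×25, L=3 ×37, L=5 ×8
  A^-2: L=2 ×37, L=4 ×18, L=6 ×1
  A^-4: L=3 ×25, L=5 ×3
  A^-6: L=4 ×8
  A^-8: L=5 ×1
Each group contributes A^e * Σ count * d^(L-1):
Powers of d = -A^2 - A^-2: d^2 = A^4 + 2 + A^-4; d^3 = -A^6 - 3*A^2 - 3*A^-2 - A^-6; d^4 = A^8 + 4*A^4 + 6 + 4*A^-4 + A^-8; d^5 = -A^10 - 5*A^6 - 10*A^2 - 10*A^-2 - 5*A^-6 - A^-10.
  A^8 * (d^4) = A^16 + 4*A^12 + 6*A^8 + 4*A^4 + 1
  A^6 * (8*d^3) = -8*A^12 - 24*A^8 - 24*A^4 - 8
  A^4 * (25*d^2 + 3*d^4) = 3*A^12 + 37*A^8 + 68*A^4 + 37 + 3*A^-4
  A^2 * (37*d + 18*d^3 + d^5) = -A^12 - 23*A^8 - 101*A^4 - 101 - 23*A^-4 - A^-8
  A^0 * (25 + 37*d^2 + 8*d^4) = 8*A^8 + 69*A^4 + 147 + 69*A^-4 + 8*A^-8
  A^-2 * (37*d + 18*d^3 + d^5) = -A^8 - 23*A^4 - 101 - 101*A^-4 - 23*A^-8 - A^-12
  A^-4 * (25*d^2 + 3*d^4) = 3*A^4 + 37 + 68*A^-4 + 37*A^-8 + 3*A^-12
  A^-6 * (8*d^3) = -8 - 24*A^-4 - 24*A^-8 - 8*A^-12
  A^-8 * (d^4) = 1 + 4*A^-4 + 6*A^-8 + 4*A^-12 + A^-16
Summing the groups: <K> = A^16 - 2*A^12 + 3*A^8 - 4*A^4 + 5 - 4*A^-4 + 3*A^-8 - 2*A^-12 + A^-16
Normalise by the writhe: (-A^3)^(-w) = (-A^3)^(0) = 1, so f(A) = 1 * <K> = A^16 - 2*A^12 + 3*A^8 - 4*A^4 + 5 - 4*A^-4 + 3*A^-8 - 2*A^-12 + A^-16.
Substitute A = t^(-1/4), i.e. A^e → t^(-e/4): V(t) = t^4 - 2*t^3 + 3*t^2 - 4*t + 5 - 4*t^-1 + 3*t^-2 - 2*t^-3 + t^-4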